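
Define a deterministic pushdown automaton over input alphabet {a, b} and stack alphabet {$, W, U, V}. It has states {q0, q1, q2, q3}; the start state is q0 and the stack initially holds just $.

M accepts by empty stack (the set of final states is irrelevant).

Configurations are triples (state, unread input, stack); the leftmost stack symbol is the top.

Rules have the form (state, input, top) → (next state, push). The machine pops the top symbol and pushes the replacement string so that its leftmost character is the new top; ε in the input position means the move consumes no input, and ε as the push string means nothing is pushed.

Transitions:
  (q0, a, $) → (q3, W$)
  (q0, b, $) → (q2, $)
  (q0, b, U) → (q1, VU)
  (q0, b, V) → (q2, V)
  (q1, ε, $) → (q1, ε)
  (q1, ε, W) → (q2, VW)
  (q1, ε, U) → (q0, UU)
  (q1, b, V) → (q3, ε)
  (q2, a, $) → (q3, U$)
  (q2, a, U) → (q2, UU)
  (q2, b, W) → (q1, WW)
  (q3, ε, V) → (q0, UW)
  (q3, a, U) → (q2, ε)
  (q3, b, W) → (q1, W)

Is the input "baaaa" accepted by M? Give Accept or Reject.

Reject

(q0, baaaa, $)
  read b, top $: go to q2, push $ → (q2, aaaa, $)
  read a, top $: go to q3, push U$ → (q3, aaa, U$)
  read a, top U: go to q2, push ε → (q2, aa, $)
  read a, top $: go to q3, push U$ → (q3, a, U$)
  read a, top U: go to q2, push ε → (q2, ε, $)
All input consumed; stack is $, not empty, and no further ε-move applies.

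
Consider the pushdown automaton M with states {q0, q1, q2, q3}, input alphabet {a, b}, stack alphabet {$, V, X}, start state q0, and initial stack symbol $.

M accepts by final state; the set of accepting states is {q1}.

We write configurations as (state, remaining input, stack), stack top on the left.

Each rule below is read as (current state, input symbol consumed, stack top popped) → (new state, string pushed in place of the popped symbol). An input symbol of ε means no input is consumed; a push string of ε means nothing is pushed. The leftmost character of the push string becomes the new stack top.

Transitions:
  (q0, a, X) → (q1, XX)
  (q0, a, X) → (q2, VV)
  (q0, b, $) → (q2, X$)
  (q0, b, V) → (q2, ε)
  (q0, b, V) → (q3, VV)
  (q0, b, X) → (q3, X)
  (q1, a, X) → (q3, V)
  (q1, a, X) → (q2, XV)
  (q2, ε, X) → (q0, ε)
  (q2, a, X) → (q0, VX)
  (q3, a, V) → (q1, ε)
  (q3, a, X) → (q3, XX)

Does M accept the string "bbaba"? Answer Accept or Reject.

Accept

One accepting computation: (q0, bbaba, $) ⊢ (q2, baba, X$) ⊢ (q0, baba, $) ⊢ (q2, aba, X$) ⊢ (q0, ba, VX$) ⊢ (q3, a, VVX$) ⊢ (q1, ε, VX$)
All input consumed and state q1 ∈ F.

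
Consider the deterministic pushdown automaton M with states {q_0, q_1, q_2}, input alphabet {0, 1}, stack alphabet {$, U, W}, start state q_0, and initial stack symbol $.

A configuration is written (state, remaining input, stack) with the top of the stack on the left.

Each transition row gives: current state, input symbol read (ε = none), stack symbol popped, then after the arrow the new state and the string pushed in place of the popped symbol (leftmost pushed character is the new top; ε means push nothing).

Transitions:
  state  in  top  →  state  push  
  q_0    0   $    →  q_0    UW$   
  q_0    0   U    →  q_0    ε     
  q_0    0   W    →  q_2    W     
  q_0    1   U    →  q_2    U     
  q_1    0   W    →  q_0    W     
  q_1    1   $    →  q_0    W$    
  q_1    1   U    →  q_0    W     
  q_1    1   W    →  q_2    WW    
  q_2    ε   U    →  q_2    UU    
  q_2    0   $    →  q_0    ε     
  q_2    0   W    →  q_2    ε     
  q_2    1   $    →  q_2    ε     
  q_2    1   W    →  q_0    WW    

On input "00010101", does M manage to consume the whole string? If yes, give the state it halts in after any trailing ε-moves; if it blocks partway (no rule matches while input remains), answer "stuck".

q_0

(q_0, 00010101, $)
  read 0, top $: go to q_0, push UW$ → (q_0, 0010101, UW$)
  read 0, top U: go to q_0, push ε → (q_0, 010101, W$)
  read 0, top W: go to q_2, push W → (q_2, 10101, W$)
  read 1, top W: go to q_0, push WW → (q_0, 0101, WW$)
  read 0, top W: go to q_2, push W → (q_2, 101, WW$)
  read 1, top W: go to q_0, push WW → (q_0, 01, WWW$)
  read 0, top W: go to q_2, push W → (q_2, 1, WWW$)
  read 1, top W: go to q_0, push WW → (q_0, ε, WWWW$)
All input consumed; M is in state q_0.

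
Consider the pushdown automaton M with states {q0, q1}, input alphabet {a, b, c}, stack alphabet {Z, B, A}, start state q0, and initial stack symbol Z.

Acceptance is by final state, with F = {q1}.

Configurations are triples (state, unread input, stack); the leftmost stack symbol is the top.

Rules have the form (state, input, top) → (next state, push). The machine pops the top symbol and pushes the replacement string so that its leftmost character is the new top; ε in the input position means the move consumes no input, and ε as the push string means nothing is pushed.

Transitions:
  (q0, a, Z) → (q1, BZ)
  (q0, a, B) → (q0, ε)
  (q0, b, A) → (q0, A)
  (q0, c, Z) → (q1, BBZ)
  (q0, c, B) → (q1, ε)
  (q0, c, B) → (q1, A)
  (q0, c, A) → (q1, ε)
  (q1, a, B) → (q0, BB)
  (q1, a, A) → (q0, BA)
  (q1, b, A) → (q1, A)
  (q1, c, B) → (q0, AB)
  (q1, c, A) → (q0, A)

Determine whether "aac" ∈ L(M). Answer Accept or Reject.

Accept

One accepting computation: (q0, aac, Z) ⊢ (q1, ac, BZ) ⊢ (q0, c, BBZ) ⊢ (q1, ε, BZ)
All input consumed and state q1 ∈ F.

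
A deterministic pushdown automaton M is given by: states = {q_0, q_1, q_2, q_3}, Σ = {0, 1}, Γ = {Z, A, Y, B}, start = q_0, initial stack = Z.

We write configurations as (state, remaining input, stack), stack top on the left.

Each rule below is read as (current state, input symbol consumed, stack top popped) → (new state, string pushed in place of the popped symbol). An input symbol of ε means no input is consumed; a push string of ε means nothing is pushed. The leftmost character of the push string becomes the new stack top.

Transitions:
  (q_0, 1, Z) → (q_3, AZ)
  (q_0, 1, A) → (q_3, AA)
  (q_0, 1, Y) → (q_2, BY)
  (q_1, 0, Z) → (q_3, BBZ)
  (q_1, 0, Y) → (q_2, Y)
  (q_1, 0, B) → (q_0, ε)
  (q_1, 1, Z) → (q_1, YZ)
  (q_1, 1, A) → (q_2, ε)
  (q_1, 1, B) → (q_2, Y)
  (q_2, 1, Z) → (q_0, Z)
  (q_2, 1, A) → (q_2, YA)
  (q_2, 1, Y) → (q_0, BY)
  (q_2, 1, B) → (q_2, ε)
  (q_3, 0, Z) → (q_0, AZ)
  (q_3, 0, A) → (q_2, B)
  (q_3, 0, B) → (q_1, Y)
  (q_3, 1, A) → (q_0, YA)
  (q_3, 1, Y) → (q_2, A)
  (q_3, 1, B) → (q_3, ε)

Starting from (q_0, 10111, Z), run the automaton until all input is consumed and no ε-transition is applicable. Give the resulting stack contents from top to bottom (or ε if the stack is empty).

(q_0, 10111, Z)
  read 1, top Z: go to q_3, push AZ → (q_3, 0111, AZ)
  read 0, top A: go to q_2, push B → (q_2, 111, BZ)
  read 1, top B: go to q_2, push ε → (q_2, 11, Z)
  read 1, top Z: go to q_0, push Z → (q_0, 1, Z)
  read 1, top Z: go to q_3, push AZ → (q_3, ε, AZ)
All input consumed in state q_3 with stack AZ.

AZ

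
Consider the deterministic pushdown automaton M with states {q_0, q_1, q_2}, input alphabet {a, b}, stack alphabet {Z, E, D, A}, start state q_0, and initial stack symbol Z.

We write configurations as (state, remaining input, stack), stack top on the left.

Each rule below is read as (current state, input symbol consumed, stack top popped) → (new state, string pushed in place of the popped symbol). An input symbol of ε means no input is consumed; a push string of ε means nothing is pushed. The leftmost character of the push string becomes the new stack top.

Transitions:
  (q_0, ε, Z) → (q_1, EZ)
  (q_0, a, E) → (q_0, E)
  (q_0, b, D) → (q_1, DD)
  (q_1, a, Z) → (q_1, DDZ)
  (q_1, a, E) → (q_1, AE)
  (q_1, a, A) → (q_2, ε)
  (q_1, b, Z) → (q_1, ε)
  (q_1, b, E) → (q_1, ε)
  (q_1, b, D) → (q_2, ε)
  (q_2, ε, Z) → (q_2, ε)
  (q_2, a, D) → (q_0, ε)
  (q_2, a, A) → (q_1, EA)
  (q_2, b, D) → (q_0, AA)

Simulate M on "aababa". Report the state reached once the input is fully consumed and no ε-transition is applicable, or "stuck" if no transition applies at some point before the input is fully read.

(q_0, aababa, Z)
  ε-move, top Z: go to q_1, push EZ → (q_1, aababa, EZ)
  read a, top E: go to q_1, push AE → (q_1, ababa, AEZ)
  read a, top A: go to q_2, push ε → (q_2, baba, EZ)
No transition for (q_2, b, top E); M blocks with input baba remaining.

stuck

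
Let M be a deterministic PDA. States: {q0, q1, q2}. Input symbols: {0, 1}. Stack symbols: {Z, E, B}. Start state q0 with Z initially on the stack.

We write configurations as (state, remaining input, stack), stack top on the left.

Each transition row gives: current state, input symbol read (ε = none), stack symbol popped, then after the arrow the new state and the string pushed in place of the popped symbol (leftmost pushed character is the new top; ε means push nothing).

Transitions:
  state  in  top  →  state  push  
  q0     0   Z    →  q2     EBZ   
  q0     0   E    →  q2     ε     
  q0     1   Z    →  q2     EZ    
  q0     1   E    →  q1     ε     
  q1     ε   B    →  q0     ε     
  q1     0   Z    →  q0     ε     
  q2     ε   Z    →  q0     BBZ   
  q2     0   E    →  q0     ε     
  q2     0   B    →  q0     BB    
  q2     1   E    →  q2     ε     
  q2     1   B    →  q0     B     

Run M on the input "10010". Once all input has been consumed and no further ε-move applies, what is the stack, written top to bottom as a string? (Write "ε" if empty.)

(q0, 10010, Z) ⊢ (q2, 0010, EZ) ⊢ (q0, 010, Z) ⊢ (q2, 10, EBZ) ⊢ (q2, 0, BZ) ⊢ (q0, ε, BBZ)
All input consumed in state q0 with stack BBZ.

BBZ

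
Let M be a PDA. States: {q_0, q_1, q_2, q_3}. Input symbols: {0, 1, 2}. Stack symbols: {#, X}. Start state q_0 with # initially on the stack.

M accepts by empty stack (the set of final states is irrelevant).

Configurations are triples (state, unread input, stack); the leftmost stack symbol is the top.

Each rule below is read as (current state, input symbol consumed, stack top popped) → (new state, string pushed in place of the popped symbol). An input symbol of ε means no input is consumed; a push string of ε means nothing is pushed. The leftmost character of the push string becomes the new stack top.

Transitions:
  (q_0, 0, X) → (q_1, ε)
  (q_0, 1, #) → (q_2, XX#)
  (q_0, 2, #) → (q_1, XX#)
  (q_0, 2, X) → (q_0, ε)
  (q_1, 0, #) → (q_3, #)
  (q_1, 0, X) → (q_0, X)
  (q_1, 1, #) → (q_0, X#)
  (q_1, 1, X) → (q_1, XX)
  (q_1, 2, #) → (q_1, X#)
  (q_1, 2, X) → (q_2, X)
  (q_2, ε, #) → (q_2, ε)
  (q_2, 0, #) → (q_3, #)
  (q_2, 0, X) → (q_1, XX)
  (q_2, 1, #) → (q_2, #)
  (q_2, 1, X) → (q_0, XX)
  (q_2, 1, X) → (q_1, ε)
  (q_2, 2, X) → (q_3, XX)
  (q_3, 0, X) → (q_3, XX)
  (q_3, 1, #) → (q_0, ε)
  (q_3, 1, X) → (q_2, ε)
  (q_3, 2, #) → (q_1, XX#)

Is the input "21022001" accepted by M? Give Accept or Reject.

Accept

One accepting computation: (q_0, 21022001, #) ⊢ (q_1, 1022001, XX#) ⊢ (q_1, 022001, XXX#) ⊢ (q_0, 22001, XXX#) ⊢ (q_0, 2001, XX#) ⊢ (q_0, 001, X#) ⊢ (q_1, 01, #) ⊢ (q_3, 1, #) ⊢ (q_0, ε, ε)
All input consumed and the stack is empty.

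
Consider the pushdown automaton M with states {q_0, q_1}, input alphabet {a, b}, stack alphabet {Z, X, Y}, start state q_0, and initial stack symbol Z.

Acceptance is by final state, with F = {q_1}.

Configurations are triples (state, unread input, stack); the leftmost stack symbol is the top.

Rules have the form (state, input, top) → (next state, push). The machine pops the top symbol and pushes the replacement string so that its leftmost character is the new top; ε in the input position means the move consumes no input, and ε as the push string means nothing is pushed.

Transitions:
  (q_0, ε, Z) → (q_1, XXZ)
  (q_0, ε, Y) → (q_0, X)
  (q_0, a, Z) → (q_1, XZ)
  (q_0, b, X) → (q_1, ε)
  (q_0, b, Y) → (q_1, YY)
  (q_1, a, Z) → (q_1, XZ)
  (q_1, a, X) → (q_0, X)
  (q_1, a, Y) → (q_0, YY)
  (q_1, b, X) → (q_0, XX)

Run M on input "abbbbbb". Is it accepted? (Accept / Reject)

Accept

One accepting computation: (q_0, abbbbbb, Z) ⊢ (q_1, bbbbbb, XZ) ⊢ (q_0, bbbbb, XXZ) ⊢ (q_1, bbbb, XZ) ⊢ (q_0, bbb, XXZ) ⊢ (q_1, bb, XZ) ⊢ (q_0, b, XXZ) ⊢ (q_1, ε, XZ)
All input consumed and state q_1 ∈ F.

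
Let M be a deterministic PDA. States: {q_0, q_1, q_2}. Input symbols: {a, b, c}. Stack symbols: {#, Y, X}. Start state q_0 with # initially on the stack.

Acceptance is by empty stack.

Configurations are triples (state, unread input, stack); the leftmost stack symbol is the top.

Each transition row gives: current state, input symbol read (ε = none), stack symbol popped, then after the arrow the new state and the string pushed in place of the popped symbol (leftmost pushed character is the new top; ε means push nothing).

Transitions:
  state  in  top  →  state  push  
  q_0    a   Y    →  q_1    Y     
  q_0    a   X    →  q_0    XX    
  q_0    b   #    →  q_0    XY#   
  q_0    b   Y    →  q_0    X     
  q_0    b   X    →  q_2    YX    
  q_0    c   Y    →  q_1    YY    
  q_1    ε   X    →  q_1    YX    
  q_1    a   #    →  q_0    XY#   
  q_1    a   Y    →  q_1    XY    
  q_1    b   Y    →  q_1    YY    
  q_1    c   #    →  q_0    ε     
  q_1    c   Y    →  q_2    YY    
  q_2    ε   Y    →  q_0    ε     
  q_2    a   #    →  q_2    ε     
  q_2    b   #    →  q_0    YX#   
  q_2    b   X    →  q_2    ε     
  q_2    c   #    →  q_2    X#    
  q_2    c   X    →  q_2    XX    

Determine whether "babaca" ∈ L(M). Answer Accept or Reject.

(q_0, babaca, #) ⊢ (q_0, abaca, XY#) ⊢ (q_0, baca, XXY#) ⊢ (q_2, aca, YXXY#) ⊢ (q_0, aca, XXY#) ⊢ (q_0, ca, XXXY#)
No transition applies at (q_0, ca, XXXY#); input not fully consumed.

Reject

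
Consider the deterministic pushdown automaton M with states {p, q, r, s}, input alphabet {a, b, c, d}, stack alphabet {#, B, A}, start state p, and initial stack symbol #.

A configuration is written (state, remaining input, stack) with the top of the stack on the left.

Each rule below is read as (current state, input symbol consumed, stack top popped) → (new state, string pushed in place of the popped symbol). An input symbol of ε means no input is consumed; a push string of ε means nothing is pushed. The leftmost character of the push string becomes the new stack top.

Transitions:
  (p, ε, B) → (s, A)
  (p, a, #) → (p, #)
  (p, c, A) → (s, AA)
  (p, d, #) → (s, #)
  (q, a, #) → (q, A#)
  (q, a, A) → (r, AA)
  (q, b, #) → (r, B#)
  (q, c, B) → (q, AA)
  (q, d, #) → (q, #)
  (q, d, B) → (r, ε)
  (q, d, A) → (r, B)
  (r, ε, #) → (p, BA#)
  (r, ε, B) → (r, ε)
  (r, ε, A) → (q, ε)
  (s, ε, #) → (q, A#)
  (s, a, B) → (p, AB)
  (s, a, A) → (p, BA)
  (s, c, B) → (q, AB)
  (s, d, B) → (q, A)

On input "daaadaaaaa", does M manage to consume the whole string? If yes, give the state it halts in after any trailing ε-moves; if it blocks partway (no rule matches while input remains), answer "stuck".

(p, daaadaaaaa, #)
  read d, top #: go to s, push # → (s, aaadaaaaa, #)
  ε-move, top #: go to q, push A# → (q, aaadaaaaa, A#)
  read a, top A: go to r, push AA → (r, aadaaaaa, AA#)
  ε-move, top A: go to q, push ε → (q, aadaaaaa, A#)
  read a, top A: go to r, push AA → (r, adaaaaa, AA#)
  ε-move, top A: go to q, push ε → (q, adaaaaa, A#)
  read a, top A: go to r, push AA → (r, daaaaa, AA#)
  ε-move, top A: go to q, push ε → (q, daaaaa, A#)
  read d, top A: go to r, push B → (r, aaaaa, B#)
  ε-move, top B: go to r, push ε → (r, aaaaa, #)
  ε-move, top #: go to p, push BA# → (p, aaaaa, BA#)
  ε-move, top B: go to s, push A → (s, aaaaa, AA#)
  read a, top A: go to p, push BA → (p, aaaa, BAA#)
  ε-move, top B: go to s, push A → (s, aaaa, AAA#)
  read a, top A: go to p, push BA → (p, aaa, BAAA#)
  ε-move, top B: go to s, push A → (s, aaa, AAAA#)
  read a, top A: go to p, push BA → (p, aa, BAAAA#)
  ε-move, top B: go to s, push A → (s, aa, AAAAA#)
  read a, top A: go to p, push BA → (p, a, BAAAAA#)
  ε-move, top B: go to s, push A → (s, a, AAAAAA#)
  read a, top A: go to p, push BA → (p, ε, BAAAAAA#)
  ε-move, top B: go to s, push A → (s, ε, AAAAAAA#)
All input consumed; M is in state s.

s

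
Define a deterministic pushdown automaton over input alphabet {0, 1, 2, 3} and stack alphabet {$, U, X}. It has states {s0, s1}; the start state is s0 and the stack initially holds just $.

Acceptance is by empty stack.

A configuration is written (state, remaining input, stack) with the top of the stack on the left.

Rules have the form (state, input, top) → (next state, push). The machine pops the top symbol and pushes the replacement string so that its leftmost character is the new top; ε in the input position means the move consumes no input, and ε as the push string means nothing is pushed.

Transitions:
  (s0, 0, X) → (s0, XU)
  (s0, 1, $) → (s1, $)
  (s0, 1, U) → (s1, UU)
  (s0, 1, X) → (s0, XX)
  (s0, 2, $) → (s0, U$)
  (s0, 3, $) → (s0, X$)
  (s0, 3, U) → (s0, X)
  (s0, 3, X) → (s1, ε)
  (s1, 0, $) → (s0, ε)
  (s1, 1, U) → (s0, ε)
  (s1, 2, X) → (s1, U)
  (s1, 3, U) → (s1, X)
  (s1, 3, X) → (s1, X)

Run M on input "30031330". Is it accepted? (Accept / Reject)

(s0, 30031330, $) ⊢ (s0, 0031330, X$) ⊢ (s0, 031330, XU$) ⊢ (s0, 31330, XUU$) ⊢ (s1, 1330, UU$) ⊢ (s0, 330, U$) ⊢ (s0, 30, X$) ⊢ (s1, 0, $) ⊢ (s0, ε, ε)
All input consumed and the stack is empty.

Accept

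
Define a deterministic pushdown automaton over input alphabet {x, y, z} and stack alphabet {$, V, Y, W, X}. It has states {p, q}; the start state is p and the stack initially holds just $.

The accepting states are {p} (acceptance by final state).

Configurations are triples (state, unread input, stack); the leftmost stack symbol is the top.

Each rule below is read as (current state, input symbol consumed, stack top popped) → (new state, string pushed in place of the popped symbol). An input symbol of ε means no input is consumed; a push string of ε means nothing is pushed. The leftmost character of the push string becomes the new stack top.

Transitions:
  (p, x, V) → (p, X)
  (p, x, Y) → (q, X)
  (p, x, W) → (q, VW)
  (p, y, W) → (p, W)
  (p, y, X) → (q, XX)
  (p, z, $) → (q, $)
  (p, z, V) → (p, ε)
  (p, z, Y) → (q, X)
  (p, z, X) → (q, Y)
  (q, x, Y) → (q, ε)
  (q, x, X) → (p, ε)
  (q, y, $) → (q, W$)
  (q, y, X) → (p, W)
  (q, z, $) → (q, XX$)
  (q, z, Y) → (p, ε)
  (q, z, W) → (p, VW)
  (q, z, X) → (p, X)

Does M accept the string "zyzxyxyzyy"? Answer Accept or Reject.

(p, zyzxyxyzyy, $) ⊢ (q, yzxyxyzyy, $) ⊢ (q, zxyxyzyy, W$) ⊢ (p, xyxyzyy, VW$) ⊢ (p, yxyzyy, XW$) ⊢ (q, xyzyy, XXW$) ⊢ (p, yzyy, XW$) ⊢ (q, zyy, XXW$) ⊢ (p, yy, XXW$) ⊢ (q, y, XXXW$) ⊢ (p, ε, WXXW$)
All input consumed; state p ∈ F.

Accept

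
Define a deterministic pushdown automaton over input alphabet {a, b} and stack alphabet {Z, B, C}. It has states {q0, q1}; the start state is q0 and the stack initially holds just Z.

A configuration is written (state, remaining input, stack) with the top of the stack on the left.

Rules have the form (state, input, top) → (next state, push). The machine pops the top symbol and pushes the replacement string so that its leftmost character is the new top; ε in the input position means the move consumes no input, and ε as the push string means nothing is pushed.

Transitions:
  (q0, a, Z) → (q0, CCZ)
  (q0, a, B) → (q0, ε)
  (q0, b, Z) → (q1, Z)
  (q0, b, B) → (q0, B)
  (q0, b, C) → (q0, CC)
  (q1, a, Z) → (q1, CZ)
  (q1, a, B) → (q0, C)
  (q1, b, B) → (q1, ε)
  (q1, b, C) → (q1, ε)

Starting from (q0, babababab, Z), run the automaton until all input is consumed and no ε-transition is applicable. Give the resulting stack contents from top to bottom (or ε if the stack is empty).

Z

(q0, babababab, Z)
  read b, top Z: go to q1, push Z → (q1, abababab, Z)
  read a, top Z: go to q1, push CZ → (q1, bababab, CZ)
  read b, top C: go to q1, push ε → (q1, ababab, Z)
  read a, top Z: go to q1, push CZ → (q1, babab, CZ)
  read b, top C: go to q1, push ε → (q1, abab, Z)
  read a, top Z: go to q1, push CZ → (q1, bab, CZ)
  read b, top C: go to q1, push ε → (q1, ab, Z)
  read a, top Z: go to q1, push CZ → (q1, b, CZ)
  read b, top C: go to q1, push ε → (q1, ε, Z)
All input consumed in state q1 with stack Z.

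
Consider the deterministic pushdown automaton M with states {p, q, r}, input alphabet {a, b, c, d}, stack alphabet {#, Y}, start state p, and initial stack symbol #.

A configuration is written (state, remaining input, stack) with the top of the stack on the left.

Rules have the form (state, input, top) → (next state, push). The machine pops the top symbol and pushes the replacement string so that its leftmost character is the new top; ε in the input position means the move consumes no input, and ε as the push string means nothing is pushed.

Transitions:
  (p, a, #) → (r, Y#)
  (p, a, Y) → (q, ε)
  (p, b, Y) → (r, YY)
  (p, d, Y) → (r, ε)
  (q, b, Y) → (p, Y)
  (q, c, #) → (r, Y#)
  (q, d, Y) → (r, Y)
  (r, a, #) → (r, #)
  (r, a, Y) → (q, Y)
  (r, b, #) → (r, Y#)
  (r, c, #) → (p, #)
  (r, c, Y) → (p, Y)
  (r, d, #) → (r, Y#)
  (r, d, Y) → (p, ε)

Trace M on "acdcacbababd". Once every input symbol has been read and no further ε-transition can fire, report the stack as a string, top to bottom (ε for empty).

#

(p, acdcacbababd, #)
  read a, top #: go to r, push Y# → (r, cdcacbababd, Y#)
  read c, top Y: go to p, push Y → (p, dcacbababd, Y#)
  read d, top Y: go to r, push ε → (r, cacbababd, #)
  read c, top #: go to p, push # → (p, acbababd, #)
  read a, top #: go to r, push Y# → (r, cbababd, Y#)
  read c, top Y: go to p, push Y → (p, bababd, Y#)
  read b, top Y: go to r, push YY → (r, ababd, YY#)
  read a, top Y: go to q, push Y → (q, babd, YY#)
  read b, top Y: go to p, push Y → (p, abd, YY#)
  read a, top Y: go to q, push ε → (q, bd, Y#)
  read b, top Y: go to p, push Y → (p, d, Y#)
  read d, top Y: go to r, push ε → (r, ε, #)
All input consumed in state r with stack #.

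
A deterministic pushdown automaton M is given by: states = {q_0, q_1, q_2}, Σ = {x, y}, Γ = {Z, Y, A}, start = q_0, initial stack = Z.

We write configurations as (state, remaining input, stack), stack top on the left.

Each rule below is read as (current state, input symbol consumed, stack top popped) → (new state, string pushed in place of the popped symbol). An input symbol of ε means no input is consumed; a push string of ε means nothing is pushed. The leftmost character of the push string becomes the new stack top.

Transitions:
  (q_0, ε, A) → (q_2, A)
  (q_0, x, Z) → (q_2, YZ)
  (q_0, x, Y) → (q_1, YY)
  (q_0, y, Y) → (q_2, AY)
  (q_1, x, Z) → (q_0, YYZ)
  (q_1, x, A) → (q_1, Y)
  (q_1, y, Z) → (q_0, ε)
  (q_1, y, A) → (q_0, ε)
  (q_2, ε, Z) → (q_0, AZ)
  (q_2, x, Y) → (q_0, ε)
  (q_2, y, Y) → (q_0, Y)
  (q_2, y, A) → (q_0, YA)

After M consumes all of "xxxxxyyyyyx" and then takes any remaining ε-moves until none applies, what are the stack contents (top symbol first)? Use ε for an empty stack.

YYAYAYZ

(q_0, xxxxxyyyyyx, Z)
  read x, top Z: go to q_2, push YZ → (q_2, xxxxyyyyyx, YZ)
  read x, top Y: go to q_0, push ε → (q_0, xxxyyyyyx, Z)
  read x, top Z: go to q_2, push YZ → (q_2, xxyyyyyx, YZ)
  read x, top Y: go to q_0, push ε → (q_0, xyyyyyx, Z)
  read x, top Z: go to q_2, push YZ → (q_2, yyyyyx, YZ)
  read y, top Y: go to q_0, push Y → (q_0, yyyyx, YZ)
  read y, top Y: go to q_2, push AY → (q_2, yyyx, AYZ)
  read y, top A: go to q_0, push YA → (q_0, yyx, YAYZ)
  read y, top Y: go to q_2, push AY → (q_2, yx, AYAYZ)
  read y, top A: go to q_0, push YA → (q_0, x, YAYAYZ)
  read x, top Y: go to q_1, push YY → (q_1, ε, YYAYAYZ)
All input consumed in state q_1 with stack YYAYAYZ.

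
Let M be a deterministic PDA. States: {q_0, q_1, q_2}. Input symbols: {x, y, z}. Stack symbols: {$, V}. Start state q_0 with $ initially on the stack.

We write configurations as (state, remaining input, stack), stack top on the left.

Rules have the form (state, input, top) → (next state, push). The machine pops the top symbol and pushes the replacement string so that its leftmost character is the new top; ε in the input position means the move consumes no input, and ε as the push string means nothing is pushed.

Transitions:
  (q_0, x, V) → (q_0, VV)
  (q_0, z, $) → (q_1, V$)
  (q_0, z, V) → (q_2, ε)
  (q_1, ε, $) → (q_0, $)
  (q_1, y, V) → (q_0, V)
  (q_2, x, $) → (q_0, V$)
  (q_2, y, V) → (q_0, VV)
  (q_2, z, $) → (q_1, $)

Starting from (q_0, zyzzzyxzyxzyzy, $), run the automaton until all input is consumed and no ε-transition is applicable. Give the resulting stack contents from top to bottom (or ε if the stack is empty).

(q_0, zyzzzyxzyxzyzy, $)
  read z, top $: go to q_1, push V$ → (q_1, yzzzyxzyxzyzy, V$)
  read y, top V: go to q_0, push V → (q_0, zzzyxzyxzyzy, V$)
  read z, top V: go to q_2, push ε → (q_2, zzyxzyxzyzy, $)
  read z, top $: go to q_1, push $ → (q_1, zyxzyxzyzy, $)
  ε-move, top $: go to q_0, push $ → (q_0, zyxzyxzyzy, $)
  read z, top $: go to q_1, push V$ → (q_1, yxzyxzyzy, V$)
  read y, top V: go to q_0, push V → (q_0, xzyxzyzy, V$)
  read x, top V: go to q_0, push VV → (q_0, zyxzyzy, VV$)
  read z, top V: go to q_2, push ε → (q_2, yxzyzy, V$)
  read y, top V: go to q_0, push VV → (q_0, xzyzy, VV$)
  read x, top V: go to q_0, push VV → (q_0, zyzy, VVV$)
  read z, top V: go to q_2, push ε → (q_2, yzy, VV$)
  read y, top V: go to q_0, push VV → (q_0, zy, VVV$)
  read z, top V: go to q_2, push ε → (q_2, y, VV$)
  read y, top V: go to q_0, push VV → (q_0, ε, VVV$)
All input consumed in state q_0 with stack VVV$.

VVV$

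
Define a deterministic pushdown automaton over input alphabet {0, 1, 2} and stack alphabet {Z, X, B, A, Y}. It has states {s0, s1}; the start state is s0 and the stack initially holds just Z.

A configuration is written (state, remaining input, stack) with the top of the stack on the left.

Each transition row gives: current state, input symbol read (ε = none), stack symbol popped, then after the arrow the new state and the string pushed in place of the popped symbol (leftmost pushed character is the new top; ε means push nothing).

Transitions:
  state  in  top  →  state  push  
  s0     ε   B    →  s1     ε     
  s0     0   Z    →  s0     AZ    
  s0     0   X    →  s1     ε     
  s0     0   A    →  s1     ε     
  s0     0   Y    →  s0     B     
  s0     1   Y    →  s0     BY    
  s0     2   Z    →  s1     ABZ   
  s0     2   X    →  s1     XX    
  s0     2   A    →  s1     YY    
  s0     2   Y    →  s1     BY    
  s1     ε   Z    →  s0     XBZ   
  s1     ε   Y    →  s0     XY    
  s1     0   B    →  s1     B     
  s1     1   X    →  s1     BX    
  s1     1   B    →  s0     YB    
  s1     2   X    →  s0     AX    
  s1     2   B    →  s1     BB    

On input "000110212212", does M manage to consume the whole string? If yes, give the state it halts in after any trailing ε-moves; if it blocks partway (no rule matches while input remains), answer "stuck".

s1

(s0, 000110212212, Z)
  read 0, top Z: go to s0, push AZ → (s0, 00110212212, AZ)
  read 0, top A: go to s1, push ε → (s1, 0110212212, Z)
  ε-move, top Z: go to s0, push XBZ → (s0, 0110212212, XBZ)
  read 0, top X: go to s1, push ε → (s1, 110212212, BZ)
  read 1, top B: go to s0, push YB → (s0, 10212212, YBZ)
  read 1, top Y: go to s0, push BY → (s0, 0212212, BYBZ)
  ε-move, top B: go to s1, push ε → (s1, 0212212, YBZ)
  ε-move, top Y: go to s0, push XY → (s0, 0212212, XYBZ)
  read 0, top X: go to s1, push ε → (s1, 212212, YBZ)
  ε-move, top Y: go to s0, push XY → (s0, 212212, XYBZ)
  read 2, top X: go to s1, push XX → (s1, 12212, XXYBZ)
  read 1, top X: go to s1, push BX → (s1, 2212, BXXYBZ)
  read 2, top B: go to s1, push BB → (s1, 212, BBXXYBZ)
  read 2, top B: go to s1, push BB → (s1, 12, BBBXXYBZ)
  read 1, top B: go to s0, push YB → (s0, 2, YBBBXXYBZ)
  read 2, top Y: go to s1, push BY → (s1, ε, BYBBBXXYBZ)
All input consumed; M is in state s1.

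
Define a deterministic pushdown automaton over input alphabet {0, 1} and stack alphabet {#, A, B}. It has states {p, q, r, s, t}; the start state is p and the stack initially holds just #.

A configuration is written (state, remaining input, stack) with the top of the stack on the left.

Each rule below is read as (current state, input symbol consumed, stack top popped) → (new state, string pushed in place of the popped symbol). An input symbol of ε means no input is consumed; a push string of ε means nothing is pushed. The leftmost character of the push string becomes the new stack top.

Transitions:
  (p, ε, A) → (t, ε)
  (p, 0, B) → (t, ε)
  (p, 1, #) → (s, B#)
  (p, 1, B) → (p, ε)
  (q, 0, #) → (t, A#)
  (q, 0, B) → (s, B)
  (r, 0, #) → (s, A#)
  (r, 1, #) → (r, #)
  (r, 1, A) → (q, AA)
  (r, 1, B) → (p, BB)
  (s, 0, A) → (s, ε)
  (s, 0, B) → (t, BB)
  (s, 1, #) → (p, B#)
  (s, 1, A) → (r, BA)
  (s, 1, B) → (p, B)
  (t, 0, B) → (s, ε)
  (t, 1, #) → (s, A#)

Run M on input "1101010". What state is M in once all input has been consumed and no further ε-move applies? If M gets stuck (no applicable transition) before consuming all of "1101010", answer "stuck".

(p, 1101010, #)
  read 1, top #: go to s, push B# → (s, 101010, B#)
  read 1, top B: go to p, push B → (p, 01010, B#)
  read 0, top B: go to t, push ε → (t, 1010, #)
  read 1, top #: go to s, push A# → (s, 010, A#)
  read 0, top A: go to s, push ε → (s, 10, #)
  read 1, top #: go to p, push B# → (p, 0, B#)
  read 0, top B: go to t, push ε → (t, ε, #)
All input consumed; M is in state t.

t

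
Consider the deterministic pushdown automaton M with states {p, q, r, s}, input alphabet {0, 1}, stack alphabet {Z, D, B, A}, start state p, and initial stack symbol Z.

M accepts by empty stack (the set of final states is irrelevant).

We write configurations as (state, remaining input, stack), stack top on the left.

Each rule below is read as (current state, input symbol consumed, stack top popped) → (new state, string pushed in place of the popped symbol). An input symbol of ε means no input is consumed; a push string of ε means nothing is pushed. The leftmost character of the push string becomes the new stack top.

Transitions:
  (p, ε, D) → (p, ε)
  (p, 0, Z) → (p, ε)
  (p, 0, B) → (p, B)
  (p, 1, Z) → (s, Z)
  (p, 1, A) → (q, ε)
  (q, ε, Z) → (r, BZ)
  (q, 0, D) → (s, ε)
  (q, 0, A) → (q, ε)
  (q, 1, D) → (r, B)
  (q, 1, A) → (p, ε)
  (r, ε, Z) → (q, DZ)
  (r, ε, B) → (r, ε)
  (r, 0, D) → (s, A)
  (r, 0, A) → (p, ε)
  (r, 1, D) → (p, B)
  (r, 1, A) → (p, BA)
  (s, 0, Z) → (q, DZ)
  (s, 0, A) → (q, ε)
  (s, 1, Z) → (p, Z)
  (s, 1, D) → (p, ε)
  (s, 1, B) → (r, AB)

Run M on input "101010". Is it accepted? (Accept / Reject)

Accept

(p, 101010, Z)
  read 1, top Z: go to s, push Z → (s, 01010, Z)
  read 0, top Z: go to q, push DZ → (q, 1010, DZ)
  read 1, top D: go to r, push B → (r, 010, BZ)
  ε-move, top B: go to r, push ε → (r, 010, Z)
  ε-move, top Z: go to q, push DZ → (q, 010, DZ)
  read 0, top D: go to s, push ε → (s, 10, Z)
  read 1, top Z: go to p, push Z → (p, 0, Z)
  read 0, top Z: go to p, push ε → (p, ε, ε)
All input consumed and the stack is empty.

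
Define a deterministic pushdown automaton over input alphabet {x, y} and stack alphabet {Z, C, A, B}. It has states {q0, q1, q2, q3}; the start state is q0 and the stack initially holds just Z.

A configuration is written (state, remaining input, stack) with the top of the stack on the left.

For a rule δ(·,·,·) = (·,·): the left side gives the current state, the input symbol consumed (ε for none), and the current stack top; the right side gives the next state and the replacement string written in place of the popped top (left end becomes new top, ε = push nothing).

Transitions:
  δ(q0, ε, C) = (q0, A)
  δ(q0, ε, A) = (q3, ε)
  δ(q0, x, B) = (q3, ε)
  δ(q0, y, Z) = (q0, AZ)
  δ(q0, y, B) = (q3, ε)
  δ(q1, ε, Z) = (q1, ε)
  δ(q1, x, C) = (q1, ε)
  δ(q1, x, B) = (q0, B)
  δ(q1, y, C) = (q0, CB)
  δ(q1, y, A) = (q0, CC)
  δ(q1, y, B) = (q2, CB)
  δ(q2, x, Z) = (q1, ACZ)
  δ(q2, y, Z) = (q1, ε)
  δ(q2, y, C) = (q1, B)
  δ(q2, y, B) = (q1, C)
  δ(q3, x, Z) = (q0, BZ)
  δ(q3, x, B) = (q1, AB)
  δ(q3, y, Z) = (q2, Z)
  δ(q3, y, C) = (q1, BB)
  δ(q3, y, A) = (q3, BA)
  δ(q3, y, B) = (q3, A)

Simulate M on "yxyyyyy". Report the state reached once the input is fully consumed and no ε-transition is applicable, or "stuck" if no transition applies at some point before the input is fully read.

(q0, yxyyyyy, Z)
  read y, top Z: go to q0, push AZ → (q0, xyyyyy, AZ)
  ε-move, top A: go to q3, push ε → (q3, xyyyyy, Z)
  read x, top Z: go to q0, push BZ → (q0, yyyyy, BZ)
  read y, top B: go to q3, push ε → (q3, yyyy, Z)
  read y, top Z: go to q2, push Z → (q2, yyy, Z)
  read y, top Z: go to q1, push ε → (q1, yy, ε)
No transition for (q1, y, top ε); M blocks with input yy remaining.

stuck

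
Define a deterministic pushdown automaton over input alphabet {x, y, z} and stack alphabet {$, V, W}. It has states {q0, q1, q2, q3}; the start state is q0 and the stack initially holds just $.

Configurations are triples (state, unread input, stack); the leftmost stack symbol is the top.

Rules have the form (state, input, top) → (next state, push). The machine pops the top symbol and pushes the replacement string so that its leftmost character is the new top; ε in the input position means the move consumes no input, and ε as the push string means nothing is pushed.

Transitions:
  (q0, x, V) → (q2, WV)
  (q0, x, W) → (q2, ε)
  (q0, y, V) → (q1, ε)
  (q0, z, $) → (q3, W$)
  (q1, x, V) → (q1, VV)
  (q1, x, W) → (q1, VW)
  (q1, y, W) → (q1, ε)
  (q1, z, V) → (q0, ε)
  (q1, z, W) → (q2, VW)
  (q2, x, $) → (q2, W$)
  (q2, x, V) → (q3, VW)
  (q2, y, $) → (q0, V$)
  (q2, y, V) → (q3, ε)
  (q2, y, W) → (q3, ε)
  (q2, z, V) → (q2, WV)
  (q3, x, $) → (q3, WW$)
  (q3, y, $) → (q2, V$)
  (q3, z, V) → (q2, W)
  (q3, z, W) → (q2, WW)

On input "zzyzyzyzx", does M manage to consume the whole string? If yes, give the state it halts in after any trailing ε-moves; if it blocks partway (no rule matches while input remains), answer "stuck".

(q0, zzyzyzyzx, $)
  read z, top $: go to q3, push W$ → (q3, zyzyzyzx, W$)
  read z, top W: go to q2, push WW → (q2, yzyzyzx, WW$)
  read y, top W: go to q3, push ε → (q3, zyzyzx, W$)
  read z, top W: go to q2, push WW → (q2, yzyzx, WW$)
  read y, top W: go to q3, push ε → (q3, zyzx, W$)
  read z, top W: go to q2, push WW → (q2, yzx, WW$)
  read y, top W: go to q3, push ε → (q3, zx, W$)
  read z, top W: go to q2, push WW → (q2, x, WW$)
No transition for (q2, x, top W); M blocks with input x remaining.

stuck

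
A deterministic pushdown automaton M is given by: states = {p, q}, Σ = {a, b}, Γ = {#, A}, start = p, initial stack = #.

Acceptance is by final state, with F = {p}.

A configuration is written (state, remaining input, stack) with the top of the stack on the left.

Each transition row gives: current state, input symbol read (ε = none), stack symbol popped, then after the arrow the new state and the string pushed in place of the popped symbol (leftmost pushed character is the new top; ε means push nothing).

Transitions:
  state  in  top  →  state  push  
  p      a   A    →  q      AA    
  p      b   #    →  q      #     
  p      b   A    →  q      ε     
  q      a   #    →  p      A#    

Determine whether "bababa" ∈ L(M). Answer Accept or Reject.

(p, bababa, #)
  read b, top #: go to q, push # → (q, ababa, #)
  read a, top #: go to p, push A# → (p, baba, A#)
  read b, top A: go to q, push ε → (q, aba, #)
  read a, top #: go to p, push A# → (p, ba, A#)
  read b, top A: go to q, push ε → (q, a, #)
  read a, top #: go to p, push A# → (p, ε, A#)
All input consumed; state p ∈ F.

Accept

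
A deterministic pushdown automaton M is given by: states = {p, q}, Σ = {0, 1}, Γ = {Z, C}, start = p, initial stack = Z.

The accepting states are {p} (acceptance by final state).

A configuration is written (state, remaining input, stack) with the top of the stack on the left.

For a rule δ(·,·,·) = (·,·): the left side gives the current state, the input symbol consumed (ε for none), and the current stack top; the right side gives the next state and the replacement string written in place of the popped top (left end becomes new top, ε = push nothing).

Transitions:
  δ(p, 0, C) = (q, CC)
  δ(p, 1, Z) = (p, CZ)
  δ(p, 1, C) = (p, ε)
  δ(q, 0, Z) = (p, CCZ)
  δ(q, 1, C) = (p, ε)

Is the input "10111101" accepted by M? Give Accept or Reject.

(p, 10111101, Z)
  read 1, top Z: go to p, push CZ → (p, 0111101, CZ)
  read 0, top C: go to q, push CC → (q, 111101, CCZ)
  read 1, top C: go to p, push ε → (p, 11101, CZ)
  read 1, top C: go to p, push ε → (p, 1101, Z)
  read 1, top Z: go to p, push CZ → (p, 101, CZ)
  read 1, top C: go to p, push ε → (p, 01, Z)
No transition applies at (p, 01, Z); input not fully consumed.

Reject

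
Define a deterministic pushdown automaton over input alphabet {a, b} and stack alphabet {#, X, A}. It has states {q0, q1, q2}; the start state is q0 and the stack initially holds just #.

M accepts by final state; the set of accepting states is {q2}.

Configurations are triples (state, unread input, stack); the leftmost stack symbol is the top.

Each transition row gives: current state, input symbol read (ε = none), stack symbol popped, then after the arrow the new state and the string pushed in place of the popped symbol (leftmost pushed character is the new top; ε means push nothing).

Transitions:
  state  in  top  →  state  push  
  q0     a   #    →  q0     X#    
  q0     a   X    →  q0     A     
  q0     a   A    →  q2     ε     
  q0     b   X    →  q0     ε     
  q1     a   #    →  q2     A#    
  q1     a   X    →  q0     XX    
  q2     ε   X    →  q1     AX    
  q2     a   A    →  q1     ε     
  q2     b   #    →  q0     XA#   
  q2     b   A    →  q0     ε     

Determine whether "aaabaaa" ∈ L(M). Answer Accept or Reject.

(q0, aaabaaa, #)
  read a, top #: go to q0, push X# → (q0, aabaaa, X#)
  read a, top X: go to q0, push A → (q0, abaaa, A#)
  read a, top A: go to q2, push ε → (q2, baaa, #)
  read b, top #: go to q0, push XA# → (q0, aaa, XA#)
  read a, top X: go to q0, push A → (q0, aa, AA#)
  read a, top A: go to q2, push ε → (q2, a, A#)
  read a, top A: go to q1, push ε → (q1, ε, #)
All input consumed; state q1 ∉ F and no further ε-move applies.

Reject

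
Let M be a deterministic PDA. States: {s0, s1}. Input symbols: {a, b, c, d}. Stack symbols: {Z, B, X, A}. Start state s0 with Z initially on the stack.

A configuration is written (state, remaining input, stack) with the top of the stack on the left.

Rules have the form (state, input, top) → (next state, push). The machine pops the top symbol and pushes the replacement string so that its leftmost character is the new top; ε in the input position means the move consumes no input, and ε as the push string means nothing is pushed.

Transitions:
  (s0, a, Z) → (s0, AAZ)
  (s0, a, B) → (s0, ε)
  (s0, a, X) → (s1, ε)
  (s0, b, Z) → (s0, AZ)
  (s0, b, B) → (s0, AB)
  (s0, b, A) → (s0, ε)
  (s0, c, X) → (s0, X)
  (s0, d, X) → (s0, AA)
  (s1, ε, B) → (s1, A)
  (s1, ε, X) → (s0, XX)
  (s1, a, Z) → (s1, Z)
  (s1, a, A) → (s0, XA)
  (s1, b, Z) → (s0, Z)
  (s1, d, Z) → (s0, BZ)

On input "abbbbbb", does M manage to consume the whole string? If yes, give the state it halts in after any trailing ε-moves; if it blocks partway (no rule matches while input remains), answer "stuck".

(s0, abbbbbb, Z)
  read a, top Z: go to s0, push AAZ → (s0, bbbbbb, AAZ)
  read b, top A: go to s0, push ε → (s0, bbbbb, AZ)
  read b, top A: go to s0, push ε → (s0, bbbb, Z)
  read b, top Z: go to s0, push AZ → (s0, bbb, AZ)
  read b, top A: go to s0, push ε → (s0, bb, Z)
  read b, top Z: go to s0, push AZ → (s0, b, AZ)
  read b, top A: go to s0, push ε → (s0, ε, Z)
All input consumed; M is in state s0.

s0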